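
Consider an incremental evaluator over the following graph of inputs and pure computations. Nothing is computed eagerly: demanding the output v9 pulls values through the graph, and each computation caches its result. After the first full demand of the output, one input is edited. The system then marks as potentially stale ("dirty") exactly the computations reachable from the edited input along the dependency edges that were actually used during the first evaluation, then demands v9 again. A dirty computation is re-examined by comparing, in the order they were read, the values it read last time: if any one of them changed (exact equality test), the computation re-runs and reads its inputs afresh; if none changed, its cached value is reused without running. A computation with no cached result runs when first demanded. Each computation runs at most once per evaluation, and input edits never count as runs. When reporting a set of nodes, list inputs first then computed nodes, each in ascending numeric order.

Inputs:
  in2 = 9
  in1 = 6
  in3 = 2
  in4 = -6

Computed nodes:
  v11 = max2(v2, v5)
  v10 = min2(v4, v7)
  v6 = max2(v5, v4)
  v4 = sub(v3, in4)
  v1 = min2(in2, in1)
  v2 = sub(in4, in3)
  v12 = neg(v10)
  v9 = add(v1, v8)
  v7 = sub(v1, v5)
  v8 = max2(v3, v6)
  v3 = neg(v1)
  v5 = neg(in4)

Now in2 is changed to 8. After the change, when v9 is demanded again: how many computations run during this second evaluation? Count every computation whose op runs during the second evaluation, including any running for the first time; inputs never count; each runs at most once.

Run set: v1 (1 run).
The important point: v1 recomputes to an identical value, and the output ends up unchanged.

Initial pass — values computed on the first demand:
  v1 = min2(9, 6) = 6
  v3 = neg(6) = -6
  v4 = sub(-6, -6) = 0
  v5 = neg(-6) = 6
  v6 = max2(6, 0) = 6
  v8 = max2(-6, 6) = 6
  v9 = add(6, 6) = 12

Second demand — change propagation:
  v1: re-runs because in2 9->8; new result 6 (unchanged).
  v3: re-examined; everything it read last time is the same (v1 unchanged) — cache -6 kept, no run.
  v4: re-examined; everything it read last time is the same (v3 unchanged, in4 unchanged) — cache 0 kept, no run.
  v6: re-examined; everything it read last time is the same (v5 unchanged, v4 unchanged) — cache 6 kept, no run.
  v8: re-examined; everything it read last time is the same (v3 unchanged, v6 unchanged) — cache 6 kept, no run.
  v9: re-examined; everything it read last time is the same (v1 unchanged, v8 unchanged) — cache 12 kept, no run.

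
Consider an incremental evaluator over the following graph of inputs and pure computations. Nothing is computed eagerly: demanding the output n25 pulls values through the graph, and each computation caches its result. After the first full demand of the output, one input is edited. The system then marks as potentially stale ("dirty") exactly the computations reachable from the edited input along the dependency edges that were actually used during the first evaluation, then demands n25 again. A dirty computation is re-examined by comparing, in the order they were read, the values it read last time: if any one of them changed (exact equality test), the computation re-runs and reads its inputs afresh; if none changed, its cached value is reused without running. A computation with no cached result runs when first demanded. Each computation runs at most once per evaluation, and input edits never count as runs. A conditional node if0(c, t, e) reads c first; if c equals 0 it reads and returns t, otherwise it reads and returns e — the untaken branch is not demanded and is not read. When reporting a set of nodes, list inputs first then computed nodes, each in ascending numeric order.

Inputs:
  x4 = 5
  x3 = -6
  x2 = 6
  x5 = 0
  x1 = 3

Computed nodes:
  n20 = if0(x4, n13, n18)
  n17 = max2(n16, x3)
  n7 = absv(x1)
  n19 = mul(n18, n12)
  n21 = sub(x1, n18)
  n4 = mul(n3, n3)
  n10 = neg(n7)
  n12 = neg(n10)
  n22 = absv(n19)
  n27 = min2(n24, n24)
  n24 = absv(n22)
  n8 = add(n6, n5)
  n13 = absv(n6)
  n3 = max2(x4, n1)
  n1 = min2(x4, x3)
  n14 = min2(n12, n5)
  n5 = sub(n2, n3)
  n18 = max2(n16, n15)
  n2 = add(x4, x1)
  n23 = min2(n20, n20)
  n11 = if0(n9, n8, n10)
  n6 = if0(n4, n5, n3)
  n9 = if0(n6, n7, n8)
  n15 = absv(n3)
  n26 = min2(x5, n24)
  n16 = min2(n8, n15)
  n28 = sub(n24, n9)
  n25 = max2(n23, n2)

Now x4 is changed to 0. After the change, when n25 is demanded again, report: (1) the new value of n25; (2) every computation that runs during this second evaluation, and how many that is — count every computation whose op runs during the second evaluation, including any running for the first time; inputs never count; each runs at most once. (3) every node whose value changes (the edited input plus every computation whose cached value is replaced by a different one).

Initial pass — values computed on the first demand:
  n1 = min2(5, -6) = -6
  n2 = add(5, 3) = 8
  n3 = max2(5, -6) = 5
  n4 = mul(5, 5) = 25
  n5 = sub(8, 5) = 3
  n6 = if0(n4=25 -> else branch n3) = 5
  n8 = add(5, 3) = 8
  n15 = absv(5) = 5
  n16 = min2(8, 5) = 5
  n18 = max2(5, 5) = 5
  n20 = if0(x4=5 -> else branch n18) = 5
  n23 = min2(5, 5) = 5
  n25 = max2(5, 8) = 8

Second demand — change propagation:
  n1: re-runs because x4 5->0; new result -6 (unchanged).
  n2: re-runs because x4 5->0; new result 3.
  n3: re-runs because x4 5->0; new result 0.
  n4: re-runs because n3 5->0; n3 5->0; new result 0.
  n5: re-runs because n2 8->3; n3 5->0; new result 3 (unchanged).
  n6: re-runs because n4 25->0; n3 5->0; new result 3.
  n8: dirty yet unreached — the second evaluation never asks for it.
  n13: newly demanded (no cache) — executes and yields 3.
  n15: dirty yet unreached — the second evaluation never asks for it.
  n16: dirty yet unreached — the second evaluation never asks for it.
  n18: dirty yet unreached — the second evaluation never asks for it.
  n20: re-runs because x4 5->0; new result 3.
  n23: re-runs because n20 5->3; n20 5->3; new result 3.
  n25: re-runs because n23 5->3; n2 8->3; new result 3.

The important point: the flipped condition redirects demand; n8, n15, n16, n18 are left stale, never re-checked.

n25 now evaluates to 3.
Run set: n1, n2, n3, n4, n5, n6, n13, n20, n23, n25 (10 run).
Changed values: x4, n2, n3, n4, n6, n20, n23, n25.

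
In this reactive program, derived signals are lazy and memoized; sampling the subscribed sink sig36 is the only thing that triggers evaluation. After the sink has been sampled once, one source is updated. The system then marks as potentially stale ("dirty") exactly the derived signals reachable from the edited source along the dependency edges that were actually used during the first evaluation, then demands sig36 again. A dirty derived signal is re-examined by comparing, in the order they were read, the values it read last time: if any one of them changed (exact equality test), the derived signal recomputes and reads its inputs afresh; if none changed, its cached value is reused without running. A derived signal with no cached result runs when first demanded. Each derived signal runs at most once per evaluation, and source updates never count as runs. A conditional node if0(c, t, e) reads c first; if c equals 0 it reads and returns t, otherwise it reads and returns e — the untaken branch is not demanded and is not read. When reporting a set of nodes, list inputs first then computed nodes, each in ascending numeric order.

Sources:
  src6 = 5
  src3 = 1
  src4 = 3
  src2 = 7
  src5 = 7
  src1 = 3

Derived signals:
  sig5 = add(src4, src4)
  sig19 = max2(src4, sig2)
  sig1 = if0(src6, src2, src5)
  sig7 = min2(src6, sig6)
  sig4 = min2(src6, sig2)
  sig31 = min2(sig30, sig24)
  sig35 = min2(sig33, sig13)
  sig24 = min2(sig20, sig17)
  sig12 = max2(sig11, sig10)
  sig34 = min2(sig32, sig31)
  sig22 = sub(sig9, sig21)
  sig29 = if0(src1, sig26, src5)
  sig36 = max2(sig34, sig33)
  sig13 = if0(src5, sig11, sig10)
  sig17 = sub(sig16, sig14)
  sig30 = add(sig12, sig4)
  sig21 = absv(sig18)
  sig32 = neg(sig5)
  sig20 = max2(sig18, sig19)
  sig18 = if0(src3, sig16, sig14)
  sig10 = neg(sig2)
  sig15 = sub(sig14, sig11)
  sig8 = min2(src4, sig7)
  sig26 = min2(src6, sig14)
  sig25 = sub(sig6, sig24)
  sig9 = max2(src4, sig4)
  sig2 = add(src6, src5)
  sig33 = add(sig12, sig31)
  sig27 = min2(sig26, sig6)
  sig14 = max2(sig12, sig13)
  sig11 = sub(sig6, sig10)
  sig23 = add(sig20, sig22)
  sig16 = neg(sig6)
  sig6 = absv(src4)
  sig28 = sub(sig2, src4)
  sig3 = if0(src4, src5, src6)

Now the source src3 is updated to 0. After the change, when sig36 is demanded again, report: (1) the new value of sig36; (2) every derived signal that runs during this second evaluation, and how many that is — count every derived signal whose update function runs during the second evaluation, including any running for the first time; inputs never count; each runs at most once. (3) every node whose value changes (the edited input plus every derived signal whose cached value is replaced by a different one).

Demanding sig36 again yields -3.
3 derived signals run: sig18, sig20, sig24.
The nodes whose values change: src3, sig18, sig20.
Note the absorption at sig24: it re-runs yet its value is the same, leaving the output's value untouched.

First demand of the output computes:
  sig2 = add(5, 7) = 12
  sig4 = min2(5, 12) = 5
  sig5 = add(3, 3) = 6
  sig6 = absv(3) = 3
  sig10 = neg(12) = -12
  sig11 = sub(3, -12) = 15
  sig12 = max2(15, -12) = 15
  sig13 = if0(src5=7 -> else branch sig10) = -12
  sig14 = max2(15, -12) = 15
  sig16 = neg(3) = -3
  sig17 = sub(-3, 15) = -18
  sig18 = if0(src3=1 -> else branch sig14) = 15
  sig19 = max2(3, 12) = 12
  sig20 = max2(15, 12) = 15
  sig24 = min2(15, -18) = -18
  sig30 = add(15, 5) = 20
  sig31 = min2(20, -18) = -18
  sig32 = neg(6) = -6
  sig33 = add(15, -18) = -3
  sig34 = min2(-6, -18) = -18
  sig36 = max2(-18, -3) = -3

After the edit, cleaning proceeds:
  sig18: a read changed (src3 1->0) — executes, giving -3.
  sig20: a read changed (sig18 15->-3) — executes, giving 12.
  sig24: a read changed (sig20 15->12) — executes, giving -18 — identical to its old value.
  sig31: dirty, but its reads are unchanged (sig30 unchanged, sig24 unchanged); cached -18 stands.
  sig33: dirty, but its reads are unchanged (sig12 unchanged, sig31 unchanged); cached -3 stands.
  sig34: dirty, but its reads are unchanged (sig32 unchanged, sig31 unchanged); cached -18 stands.
  sig36: dirty, but its reads are unchanged (sig34 unchanged, sig33 unchanged); cached -3 stands.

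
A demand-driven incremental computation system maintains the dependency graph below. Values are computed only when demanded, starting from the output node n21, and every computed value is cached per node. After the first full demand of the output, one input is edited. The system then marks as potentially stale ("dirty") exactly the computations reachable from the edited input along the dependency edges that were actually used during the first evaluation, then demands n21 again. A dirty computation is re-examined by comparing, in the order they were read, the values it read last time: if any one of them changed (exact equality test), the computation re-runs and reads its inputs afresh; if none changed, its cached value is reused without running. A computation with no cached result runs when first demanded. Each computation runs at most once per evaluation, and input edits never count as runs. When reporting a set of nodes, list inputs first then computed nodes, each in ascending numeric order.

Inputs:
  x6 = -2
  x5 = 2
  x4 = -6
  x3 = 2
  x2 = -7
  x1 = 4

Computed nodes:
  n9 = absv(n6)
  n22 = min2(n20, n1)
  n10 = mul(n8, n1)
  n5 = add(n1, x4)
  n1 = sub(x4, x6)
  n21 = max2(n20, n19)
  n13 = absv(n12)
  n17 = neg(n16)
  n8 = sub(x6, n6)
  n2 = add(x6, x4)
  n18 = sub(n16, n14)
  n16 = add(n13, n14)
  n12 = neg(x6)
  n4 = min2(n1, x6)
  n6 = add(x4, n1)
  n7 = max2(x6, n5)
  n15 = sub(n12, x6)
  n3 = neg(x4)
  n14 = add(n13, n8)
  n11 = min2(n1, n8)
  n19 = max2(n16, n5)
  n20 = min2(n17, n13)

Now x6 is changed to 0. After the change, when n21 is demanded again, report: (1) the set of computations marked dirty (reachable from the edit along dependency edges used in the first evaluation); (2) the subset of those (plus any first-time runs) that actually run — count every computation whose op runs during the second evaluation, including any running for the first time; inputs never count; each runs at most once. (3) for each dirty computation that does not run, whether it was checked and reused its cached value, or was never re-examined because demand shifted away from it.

Marked dirty: n1, n5, n6, n8, n12, n13, n14, n16, n17, n19, n20, n21.
Computations that run: n1, n5, n6, n8, n12, n13, n14, n16, n19, n20 — 10 in total.
Checked but reused from cache: n17, n21.
Key observation: the cutoff stops propagation at n17 — its inputs' values are unchanged, so it reuses its cache.

First evaluation (everything demanded from the output):
  n1 = sub(-6, -2) = -4
  n5 = add(-4, -6) = -10
  n6 = add(-6, -4) = -10
  n8 = sub(-2, -10) = 8
  n12 = neg(-2) = 2
  n13 = absv(2) = 2
  n14 = add(2, 8) = 10
  n16 = add(2, 10) = 12
  n17 = neg(12) = -12
  n19 = max2(12, -10) = 12
  n20 = min2(-12, 2) = -12
  n21 = max2(-12, 12) = 12

Propagation after the edit:
  n1: runs — x6 -2->0; result -6.
  n5: runs — n1 -4->-6; result -12.
  n6: runs — n1 -4->-6; result -12.
  n8: runs — x6 -2->0; n6 -10->-12; result 12.
  n12: runs — x6 -2->0; result 0.
  n13: runs — n12 2->0; result 0.
  n14: runs — n13 2->0; n8 8->12; result 12.
  n16: runs — n13 2->0; n14 10->12; result 12 (same value as before).
  n17: checked — values it read are unchanged (n16 unchanged); reused cached -12 without running.
  n19: runs — n5 -10->-12; result 12 (same value as before).
  n20: runs — n13 2->0; result -12 (same value as before).
  n21: checked — values it read are unchanged (n20 unchanged, n19 unchanged); reused cached 12 without running.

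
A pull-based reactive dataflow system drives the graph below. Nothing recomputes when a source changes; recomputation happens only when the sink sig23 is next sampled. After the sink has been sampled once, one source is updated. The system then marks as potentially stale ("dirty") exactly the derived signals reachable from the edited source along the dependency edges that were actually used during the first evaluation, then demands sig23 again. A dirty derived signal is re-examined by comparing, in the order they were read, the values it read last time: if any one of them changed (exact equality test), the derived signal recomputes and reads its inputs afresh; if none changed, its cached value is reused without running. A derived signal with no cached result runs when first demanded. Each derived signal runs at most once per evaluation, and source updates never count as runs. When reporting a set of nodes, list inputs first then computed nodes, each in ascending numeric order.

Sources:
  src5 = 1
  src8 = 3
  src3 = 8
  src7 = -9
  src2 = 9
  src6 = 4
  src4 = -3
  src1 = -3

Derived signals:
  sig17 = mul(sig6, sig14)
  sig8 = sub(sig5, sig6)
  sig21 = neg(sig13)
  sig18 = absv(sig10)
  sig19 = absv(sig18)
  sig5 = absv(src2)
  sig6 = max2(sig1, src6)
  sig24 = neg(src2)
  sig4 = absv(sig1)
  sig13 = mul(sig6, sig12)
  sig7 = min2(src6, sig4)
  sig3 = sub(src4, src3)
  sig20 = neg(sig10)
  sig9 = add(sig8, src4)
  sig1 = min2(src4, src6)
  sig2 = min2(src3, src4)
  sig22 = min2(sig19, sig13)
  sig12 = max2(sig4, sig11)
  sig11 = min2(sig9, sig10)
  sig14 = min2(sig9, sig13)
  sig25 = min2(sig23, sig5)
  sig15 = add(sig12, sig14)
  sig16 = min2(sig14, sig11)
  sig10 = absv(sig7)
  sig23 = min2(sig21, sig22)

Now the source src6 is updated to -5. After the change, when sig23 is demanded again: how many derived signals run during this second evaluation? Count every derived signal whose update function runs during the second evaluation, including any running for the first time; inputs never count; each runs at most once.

Derived signals that run: sig1, sig4, sig6, sig7, sig8, sig9, sig10, sig11, sig12, sig13, sig18, sig19, sig21, sig22, sig23 — 15 in total.

First evaluation (everything demanded from the output):
  sig1 = min2(-3, 4) = -3
  sig4 = absv(-3) = 3
  sig5 = absv(9) = 9
  sig6 = max2(-3, 4) = 4
  sig7 = min2(4, 3) = 3
  sig8 = sub(9, 4) = 5
  sig9 = add(5, -3) = 2
  sig10 = absv(3) = 3
  sig11 = min2(2, 3) = 2
  sig12 = max2(3, 2) = 3
  sig13 = mul(4, 3) = 12
  sig18 = absv(3) = 3
  sig19 = absv(3) = 3
  sig21 = neg(12) = -12
  sig22 = min2(3, 12) = 3
  sig23 = min2(-12, 3) = -12

Propagation after the edit:
  sig1: runs — src6 4->-5; result -5.
  sig4: runs — sig1 -3->-5; result 5.
  sig6: runs — sig1 -3->-5; src6 4->-5; result -5.
  sig7: runs — src6 4->-5; sig4 3->5; result -5.
  sig8: runs — sig6 4->-5; result 14.
  sig9: runs — sig8 5->14; result 11.
  sig10: runs — sig7 3->-5; result 5.
  sig11: runs — sig9 2->11; sig10 3->5; result 5.
  sig12: runs — sig4 3->5; sig11 2->5; result 5.
  sig13: runs — sig6 4->-5; sig12 3->5; result -25.
  sig18: runs — sig10 3->5; result 5.
  sig19: runs — sig18 3->5; result 5.
  sig21: runs — sig13 12->-25; result 25.
  sig22: runs — sig19 3->5; sig13 12->-25; result -25.
  sig23: runs — sig21 -12->25; sig22 3->-25; result -25.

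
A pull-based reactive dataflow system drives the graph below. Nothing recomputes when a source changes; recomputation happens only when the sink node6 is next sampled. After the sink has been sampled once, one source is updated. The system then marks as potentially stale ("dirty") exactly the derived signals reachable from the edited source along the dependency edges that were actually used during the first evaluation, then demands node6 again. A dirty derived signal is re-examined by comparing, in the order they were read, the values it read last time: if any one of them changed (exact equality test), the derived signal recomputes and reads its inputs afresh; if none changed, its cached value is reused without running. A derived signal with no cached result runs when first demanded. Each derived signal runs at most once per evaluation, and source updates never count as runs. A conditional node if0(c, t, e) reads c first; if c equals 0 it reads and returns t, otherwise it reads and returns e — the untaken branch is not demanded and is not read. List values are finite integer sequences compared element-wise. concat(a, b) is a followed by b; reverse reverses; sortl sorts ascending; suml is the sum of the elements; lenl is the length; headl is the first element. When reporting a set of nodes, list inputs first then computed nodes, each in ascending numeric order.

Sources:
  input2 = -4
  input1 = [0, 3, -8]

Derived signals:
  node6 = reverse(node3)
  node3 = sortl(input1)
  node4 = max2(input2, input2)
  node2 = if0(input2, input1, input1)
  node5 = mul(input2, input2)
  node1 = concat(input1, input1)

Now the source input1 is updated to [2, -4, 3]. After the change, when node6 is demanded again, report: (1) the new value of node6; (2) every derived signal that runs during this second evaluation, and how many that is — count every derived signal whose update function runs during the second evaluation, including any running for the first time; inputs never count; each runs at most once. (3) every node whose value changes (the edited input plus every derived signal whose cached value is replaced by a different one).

New value of node6: [3, 2, -4].
Derived signals that run: node3, node6 — 2 in total.
Values that change: input1, node3, node6.

First evaluation (everything demanded from the output):
  node3 = sortl([0, 3, -8]) = [-8, 0, 3]
  node6 = reverse([-8, 0, 3]) = [3, 0, -8]

Propagation after the edit:
  node3: runs — input1 [0, 3, -8]->[2, -4, 3]; result [-4, 2, 3].
  node6: runs — node3 [-8, 0, 3]->[-4, 2, 3]; result [3, 2, -4].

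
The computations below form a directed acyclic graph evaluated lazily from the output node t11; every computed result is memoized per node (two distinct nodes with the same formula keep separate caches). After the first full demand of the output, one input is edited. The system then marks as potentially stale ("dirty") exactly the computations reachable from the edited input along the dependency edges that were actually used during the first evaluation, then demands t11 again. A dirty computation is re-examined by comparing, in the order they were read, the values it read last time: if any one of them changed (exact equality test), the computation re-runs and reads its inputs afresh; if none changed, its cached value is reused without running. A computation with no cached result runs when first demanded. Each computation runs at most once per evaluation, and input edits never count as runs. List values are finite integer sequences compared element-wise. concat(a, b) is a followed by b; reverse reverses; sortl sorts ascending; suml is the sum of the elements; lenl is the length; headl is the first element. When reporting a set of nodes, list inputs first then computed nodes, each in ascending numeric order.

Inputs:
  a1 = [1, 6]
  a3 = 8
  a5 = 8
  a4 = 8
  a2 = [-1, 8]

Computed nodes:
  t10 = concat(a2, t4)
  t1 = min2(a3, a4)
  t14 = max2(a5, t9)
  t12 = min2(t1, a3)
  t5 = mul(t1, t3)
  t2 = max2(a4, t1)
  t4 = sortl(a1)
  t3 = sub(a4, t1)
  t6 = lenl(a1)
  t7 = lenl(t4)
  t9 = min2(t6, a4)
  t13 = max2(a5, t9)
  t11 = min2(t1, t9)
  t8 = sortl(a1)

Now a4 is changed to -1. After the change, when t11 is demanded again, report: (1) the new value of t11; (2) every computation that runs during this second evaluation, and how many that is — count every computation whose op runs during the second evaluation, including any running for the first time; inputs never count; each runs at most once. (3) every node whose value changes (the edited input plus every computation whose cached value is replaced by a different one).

Demanding t11 again yields -1.
3 computations run: t1, t9, t11.
The nodes whose values change: a4, t1, t9, t11.

First demand of the output computes:
  t1 = min2(8, 8) = 8
  t6 = lenl([1, 6]) = 2
  t9 = min2(2, 8) = 2
  t11 = min2(8, 2) = 2

After the edit, cleaning proceeds:
  t1: a read changed (a4 8->-1) — executes, giving -1.
  t9: a read changed (a4 8->-1) — executes, giving -1.
  t11: a read changed (t1 8->-1; t9 2->-1) — executes, giving -1.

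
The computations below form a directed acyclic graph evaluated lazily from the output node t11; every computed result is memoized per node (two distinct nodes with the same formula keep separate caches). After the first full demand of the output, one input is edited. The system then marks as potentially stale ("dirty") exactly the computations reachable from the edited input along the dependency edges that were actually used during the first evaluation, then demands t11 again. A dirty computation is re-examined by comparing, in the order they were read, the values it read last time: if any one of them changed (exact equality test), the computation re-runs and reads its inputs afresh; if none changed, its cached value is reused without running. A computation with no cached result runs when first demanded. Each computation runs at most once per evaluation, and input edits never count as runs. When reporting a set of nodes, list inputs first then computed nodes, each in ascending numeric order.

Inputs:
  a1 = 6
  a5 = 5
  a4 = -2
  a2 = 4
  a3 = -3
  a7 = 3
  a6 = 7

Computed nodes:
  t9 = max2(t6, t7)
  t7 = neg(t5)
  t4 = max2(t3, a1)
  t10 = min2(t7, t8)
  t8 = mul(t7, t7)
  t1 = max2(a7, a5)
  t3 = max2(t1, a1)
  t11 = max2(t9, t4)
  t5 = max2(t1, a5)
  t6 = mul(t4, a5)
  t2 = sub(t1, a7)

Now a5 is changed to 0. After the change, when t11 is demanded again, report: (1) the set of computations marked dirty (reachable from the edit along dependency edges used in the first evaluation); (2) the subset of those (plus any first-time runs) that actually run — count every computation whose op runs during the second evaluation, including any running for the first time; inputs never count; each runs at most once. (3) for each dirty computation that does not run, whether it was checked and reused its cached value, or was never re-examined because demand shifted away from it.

The edit dirties: t1, t3, t4, t5, t6, t7, t9, t11.
7 computations run: t1, t3, t5, t6, t7, t9, t11.
Cache hits after checking: t4.
Note where the cutoff bites: t4 is checked, finds nothing changed, and keeps its cache.

First demand of the output computes:
  t1 = max2(3, 5) = 5
  t3 = max2(5, 6) = 6
  t4 = max2(6, 6) = 6
  t5 = max2(5, 5) = 5
  t6 = mul(6, 5) = 30
  t7 = neg(5) = -5
  t9 = max2(30, -5) = 30
  t11 = max2(30, 6) = 30

After the edit, cleaning proceeds:
  t1: a read changed (a5 5->0) — executes, giving 3.
  t3: a read changed (t1 5->3) — executes, giving 6 — identical to its old value.
  t4: dirty, but its reads are unchanged (t3 unchanged, a1 unchanged); cached 6 stands.
  t5: a read changed (t1 5->3; a5 5->0) — executes, giving 3.
  t6: a read changed (a5 5->0) — executes, giving 0.
  t7: a read changed (t5 5->3) — executes, giving -3.
  t9: a read changed (t6 30->0; t7 -5->-3) — executes, giving 0.
  t11: a read changed (t9 30->0) — executes, giving 6.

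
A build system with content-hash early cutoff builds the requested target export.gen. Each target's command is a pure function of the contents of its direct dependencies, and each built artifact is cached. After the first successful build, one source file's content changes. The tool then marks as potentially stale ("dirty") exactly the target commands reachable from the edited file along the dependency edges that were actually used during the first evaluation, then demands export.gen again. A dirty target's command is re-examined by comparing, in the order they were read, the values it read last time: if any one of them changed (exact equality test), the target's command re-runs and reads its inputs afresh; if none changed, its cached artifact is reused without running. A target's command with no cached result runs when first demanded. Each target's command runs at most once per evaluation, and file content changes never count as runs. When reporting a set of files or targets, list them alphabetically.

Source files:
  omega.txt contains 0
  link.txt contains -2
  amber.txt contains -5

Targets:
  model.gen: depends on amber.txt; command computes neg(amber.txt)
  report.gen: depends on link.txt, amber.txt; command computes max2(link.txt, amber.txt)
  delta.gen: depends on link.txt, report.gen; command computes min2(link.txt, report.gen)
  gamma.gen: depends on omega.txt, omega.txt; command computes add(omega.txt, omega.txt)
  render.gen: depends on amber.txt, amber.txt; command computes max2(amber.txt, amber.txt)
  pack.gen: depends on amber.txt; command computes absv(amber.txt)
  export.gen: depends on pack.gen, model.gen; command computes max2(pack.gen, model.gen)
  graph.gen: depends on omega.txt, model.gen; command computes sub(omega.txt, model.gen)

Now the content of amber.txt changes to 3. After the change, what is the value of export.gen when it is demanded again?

First evaluation (everything demanded from the output):
  model.gen = neg(-5) = 5
  pack.gen = absv(-5) = 5
  export.gen = max2(5, 5) = 5

Propagation after the edit:
  model.gen: runs — amber.txt -5->3; result -3.
  pack.gen: runs — amber.txt -5->3; result 3.
  export.gen: runs — pack.gen 5->3; model.gen 5->-3; result 3.

New value of export.gen: 3.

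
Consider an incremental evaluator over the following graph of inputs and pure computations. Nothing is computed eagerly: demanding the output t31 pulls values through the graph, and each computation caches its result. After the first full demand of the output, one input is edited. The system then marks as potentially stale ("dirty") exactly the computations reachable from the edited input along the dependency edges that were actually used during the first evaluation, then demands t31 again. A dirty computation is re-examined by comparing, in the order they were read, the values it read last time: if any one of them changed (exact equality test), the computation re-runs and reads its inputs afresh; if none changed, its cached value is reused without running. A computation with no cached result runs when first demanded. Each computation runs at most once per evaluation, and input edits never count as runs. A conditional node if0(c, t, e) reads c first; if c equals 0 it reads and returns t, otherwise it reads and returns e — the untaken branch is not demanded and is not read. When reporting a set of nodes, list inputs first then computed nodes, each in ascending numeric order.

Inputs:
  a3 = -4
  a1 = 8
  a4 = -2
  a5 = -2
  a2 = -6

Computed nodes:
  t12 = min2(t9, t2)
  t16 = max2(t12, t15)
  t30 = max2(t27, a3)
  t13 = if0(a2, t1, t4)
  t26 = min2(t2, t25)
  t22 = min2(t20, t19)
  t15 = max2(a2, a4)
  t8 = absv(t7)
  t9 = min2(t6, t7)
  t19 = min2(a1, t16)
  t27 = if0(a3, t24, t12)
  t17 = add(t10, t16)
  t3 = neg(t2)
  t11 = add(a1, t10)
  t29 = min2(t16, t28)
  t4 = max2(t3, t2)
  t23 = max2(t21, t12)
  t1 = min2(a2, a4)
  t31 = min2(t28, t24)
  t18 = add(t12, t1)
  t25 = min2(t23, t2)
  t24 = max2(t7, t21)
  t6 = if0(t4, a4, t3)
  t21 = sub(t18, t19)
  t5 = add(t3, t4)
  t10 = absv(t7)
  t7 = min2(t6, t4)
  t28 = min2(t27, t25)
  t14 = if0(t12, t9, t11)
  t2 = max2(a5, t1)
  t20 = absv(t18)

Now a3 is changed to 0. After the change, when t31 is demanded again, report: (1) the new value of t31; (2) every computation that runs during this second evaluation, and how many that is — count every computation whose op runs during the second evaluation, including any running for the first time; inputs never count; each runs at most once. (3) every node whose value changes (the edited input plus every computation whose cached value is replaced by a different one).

t31 now evaluates to -2.
Run set: t27, t28 (2 run).
Changed values: a3, t27.
The important point: t28 recomputes to an identical value, and the output ends up unchanged.

Initial pass — values computed on the first demand:
  t1 = min2(-6, -2) = -6
  t2 = max2(-2, -6) = -2
  t3 = neg(-2) = 2
  t4 = max2(2, -2) = 2
  t6 = if0(t4=2 -> else branch t3) = 2
  t7 = min2(2, 2) = 2
  t9 = min2(2, 2) = 2
  t12 = min2(2, -2) = -2
  t15 = max2(-6, -2) = -2
  t16 = max2(-2, -2) = -2
  t18 = add(-2, -6) = -8
  t19 = min2(8, -2) = -2
  t21 = sub(-8, -2) = -6
  t23 = max2(-6, -2) = -2
  t24 = max2(2, -6) = 2
  t25 = min2(-2, -2) = -2
  t27 = if0(a3=-4 -> else branch t12) = -2
  t28 = min2(-2, -2) = -2
  t31 = min2(-2, 2) = -2

Second demand — change propagation:
  t27: re-runs because a3 -4->0; new result 2.
  t28: re-runs because t27 -2->2; new result -2 (unchanged).
  t31: re-examined; everything it read last time is the same (t28 unchanged, t24 unchanged) — cache -2 kept, no run.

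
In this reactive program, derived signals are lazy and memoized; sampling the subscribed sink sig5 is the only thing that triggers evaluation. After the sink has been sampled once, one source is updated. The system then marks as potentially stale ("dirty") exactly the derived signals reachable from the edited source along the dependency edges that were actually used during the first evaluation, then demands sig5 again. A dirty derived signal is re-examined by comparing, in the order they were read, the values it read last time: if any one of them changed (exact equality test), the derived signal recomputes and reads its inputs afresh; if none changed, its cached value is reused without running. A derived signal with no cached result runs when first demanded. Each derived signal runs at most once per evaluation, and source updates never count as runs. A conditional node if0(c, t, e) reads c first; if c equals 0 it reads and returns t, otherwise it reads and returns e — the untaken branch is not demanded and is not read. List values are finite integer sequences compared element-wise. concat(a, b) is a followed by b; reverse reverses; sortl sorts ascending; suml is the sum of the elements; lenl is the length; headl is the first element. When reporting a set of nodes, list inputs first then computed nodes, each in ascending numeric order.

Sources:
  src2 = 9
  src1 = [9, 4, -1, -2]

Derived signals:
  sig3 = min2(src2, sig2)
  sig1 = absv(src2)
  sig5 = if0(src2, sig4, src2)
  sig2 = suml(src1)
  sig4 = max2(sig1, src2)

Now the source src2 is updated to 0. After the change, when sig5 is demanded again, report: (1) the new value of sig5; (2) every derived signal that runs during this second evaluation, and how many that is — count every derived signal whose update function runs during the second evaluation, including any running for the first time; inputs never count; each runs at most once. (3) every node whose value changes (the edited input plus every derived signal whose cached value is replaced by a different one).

First demand of the output computes:
  sig5 = if0(src2=9 -> else branch src2) = 9

After the edit, cleaning proceeds:
  sig1: had never run; runs now, result 0.
  sig4: had never run; runs now, result 0.
  sig5: a read changed (src2 9->0; src2 9->0) — executes, giving 0.

Note the branch switch — sig1, sig4 had no cache and run now for the first time.

Demanding sig5 again yields 0.
3 derived signals run: sig1, sig4, sig5.
The nodes whose values change: src2, sig5.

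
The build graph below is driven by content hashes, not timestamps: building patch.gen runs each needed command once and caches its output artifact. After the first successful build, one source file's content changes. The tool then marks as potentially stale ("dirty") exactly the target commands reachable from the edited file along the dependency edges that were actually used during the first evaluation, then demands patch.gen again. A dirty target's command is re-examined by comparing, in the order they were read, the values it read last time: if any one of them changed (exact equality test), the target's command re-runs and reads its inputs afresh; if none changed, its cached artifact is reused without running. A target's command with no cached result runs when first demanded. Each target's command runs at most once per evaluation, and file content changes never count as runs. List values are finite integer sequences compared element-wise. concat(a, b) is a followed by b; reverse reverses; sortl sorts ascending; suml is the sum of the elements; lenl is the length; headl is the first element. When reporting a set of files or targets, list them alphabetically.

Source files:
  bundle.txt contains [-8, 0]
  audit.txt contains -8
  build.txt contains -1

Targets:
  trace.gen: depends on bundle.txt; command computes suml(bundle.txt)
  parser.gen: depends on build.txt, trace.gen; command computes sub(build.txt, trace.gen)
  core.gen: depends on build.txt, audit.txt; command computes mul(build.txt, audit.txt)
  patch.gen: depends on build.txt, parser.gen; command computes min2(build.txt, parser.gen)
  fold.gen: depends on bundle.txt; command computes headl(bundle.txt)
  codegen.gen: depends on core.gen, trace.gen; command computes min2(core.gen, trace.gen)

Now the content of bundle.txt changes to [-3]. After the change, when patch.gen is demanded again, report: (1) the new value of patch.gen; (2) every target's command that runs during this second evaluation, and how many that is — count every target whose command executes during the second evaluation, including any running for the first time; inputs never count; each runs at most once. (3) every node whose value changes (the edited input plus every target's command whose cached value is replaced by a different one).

patch.gen now evaluates to -1.
Run set: parser.gen, patch.gen, trace.gen (3 run).
Changed values: bundle.txt, parser.gen, trace.gen.

Initial pass — values computed on the first demand:
  trace.gen = suml([-8, 0]) = -8
  parser.gen = sub(-1, -8) = 7
  patch.gen = min2(-1, 7) = -1

Second demand — change propagation:
  trace.gen: re-runs because bundle.txt [-8, 0]->[-3]; new result -3.
  parser.gen: re-runs because trace.gen -8->-3; new result 2.
  patch.gen: re-runs because parser.gen 7->2; new result -1 (unchanged).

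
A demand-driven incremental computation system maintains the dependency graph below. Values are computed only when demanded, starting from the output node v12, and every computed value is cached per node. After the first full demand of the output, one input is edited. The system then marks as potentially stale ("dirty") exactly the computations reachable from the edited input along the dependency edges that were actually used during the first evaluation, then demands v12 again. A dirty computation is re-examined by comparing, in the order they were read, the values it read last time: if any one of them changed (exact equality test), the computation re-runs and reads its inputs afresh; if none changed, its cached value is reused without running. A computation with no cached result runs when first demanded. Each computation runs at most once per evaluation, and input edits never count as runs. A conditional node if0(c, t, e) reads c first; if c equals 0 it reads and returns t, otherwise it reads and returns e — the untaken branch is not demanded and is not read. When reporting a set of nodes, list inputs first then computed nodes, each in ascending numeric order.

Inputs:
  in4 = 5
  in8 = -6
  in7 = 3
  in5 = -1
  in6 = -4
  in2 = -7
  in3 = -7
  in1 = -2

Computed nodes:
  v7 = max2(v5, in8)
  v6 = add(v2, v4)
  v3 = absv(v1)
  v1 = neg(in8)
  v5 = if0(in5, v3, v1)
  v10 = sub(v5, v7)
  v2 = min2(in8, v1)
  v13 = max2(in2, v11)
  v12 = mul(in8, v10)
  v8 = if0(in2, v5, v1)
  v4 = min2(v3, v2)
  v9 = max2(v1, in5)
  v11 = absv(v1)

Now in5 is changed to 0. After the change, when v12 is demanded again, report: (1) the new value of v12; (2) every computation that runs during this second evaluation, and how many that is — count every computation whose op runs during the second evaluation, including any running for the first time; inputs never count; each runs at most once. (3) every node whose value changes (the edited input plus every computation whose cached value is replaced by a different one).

New value of v12: 0.
Computations that run: v3, v5 — 2 in total.
Values that change: in5.
Key observation: a condition flipped, so demand reaches new nodes — v3 runs for the first time.

First evaluation (everything demanded from the output):
  v1 = neg(-6) = 6
  v5 = if0(in5=-1 -> else branch v1) = 6
  v7 = max2(6, -6) = 6
  v10 = sub(6, 6) = 0
  v12 = mul(-6, 0) = 0

Propagation after the edit:
  v3: demanded for the first time — runs, produces 6.
  v5: runs — in5 -1->0; result 6 (same value as before).
  v7: checked — values it read are unchanged (v5 unchanged, in8 unchanged); reused cached 6 without running.
  v10: checked — values it read are unchanged (v5 unchanged, v7 unchanged); reused cached 0 without running.
  v12: checked — values it read are unchanged (in8 unchanged, v10 unchanged); reused cached 0 without running.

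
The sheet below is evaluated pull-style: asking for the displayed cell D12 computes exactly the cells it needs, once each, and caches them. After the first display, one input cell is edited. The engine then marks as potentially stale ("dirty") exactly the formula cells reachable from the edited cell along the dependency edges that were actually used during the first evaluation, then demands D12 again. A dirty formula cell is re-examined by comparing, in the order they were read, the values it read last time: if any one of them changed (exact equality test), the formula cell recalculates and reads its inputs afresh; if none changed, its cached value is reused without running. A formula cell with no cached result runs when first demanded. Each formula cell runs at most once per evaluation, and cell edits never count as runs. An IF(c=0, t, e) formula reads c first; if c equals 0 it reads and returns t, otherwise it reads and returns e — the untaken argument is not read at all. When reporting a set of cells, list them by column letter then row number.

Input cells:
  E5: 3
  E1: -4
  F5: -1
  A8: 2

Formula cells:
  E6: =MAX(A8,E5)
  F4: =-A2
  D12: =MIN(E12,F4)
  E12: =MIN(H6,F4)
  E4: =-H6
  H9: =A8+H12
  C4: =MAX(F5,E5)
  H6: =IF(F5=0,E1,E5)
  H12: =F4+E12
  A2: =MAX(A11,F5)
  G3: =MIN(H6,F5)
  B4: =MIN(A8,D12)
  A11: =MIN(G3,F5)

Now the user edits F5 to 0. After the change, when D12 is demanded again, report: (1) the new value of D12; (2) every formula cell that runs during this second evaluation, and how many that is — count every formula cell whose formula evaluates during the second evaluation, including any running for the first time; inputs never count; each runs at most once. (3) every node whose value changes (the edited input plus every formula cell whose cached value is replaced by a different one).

First demand of the output computes:
  H6 = IF(F5=0: F5=-1 -> else branch E5) = 3
  G3 = MIN(3, -1) = -1
  A11 = MIN(-1, -1) = -1
  A2 = MAX(-1, -1) = -1
  F4 = -(-1) = 1
  E12 = MIN(3, 1) = 1
  D12 = MIN(1, 1) = 1

After the edit, cleaning proceeds:
  H6: a read changed (F5 -1->0) — executes, giving -4.
  G3: a read changed (H6 3->-4; F5 -1->0) — executes, giving -4.
  A11: a read changed (G3 -1->-4; F5 -1->0) — executes, giving -4.
  A2: a read changed (A11 -1->-4; F5 -1->0) — executes, giving 0.
  F4: a read changed (A2 -1->0) — executes, giving 0.
  E12: a read changed (H6 3->-4; F4 1->0) — executes, giving -4.
  D12: a read changed (E12 1->-4; F4 1->0) — executes, giving -4.

Demanding D12 again yields -4.
7 formula cells run: A2, A11, D12, E12, F4, G3, H6.
The nodes whose values change: A2, A11, D12, E12, F4, F5, G3, H6.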